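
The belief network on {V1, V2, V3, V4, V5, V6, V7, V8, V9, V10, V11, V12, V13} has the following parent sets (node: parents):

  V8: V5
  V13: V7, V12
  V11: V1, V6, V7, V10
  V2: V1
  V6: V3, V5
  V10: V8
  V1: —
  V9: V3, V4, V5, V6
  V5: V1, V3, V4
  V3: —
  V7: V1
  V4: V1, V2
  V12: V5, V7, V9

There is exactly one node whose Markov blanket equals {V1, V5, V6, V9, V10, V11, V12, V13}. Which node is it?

V7

The target node must have every member of {V1, V5, V6, V9, V10, V11, V12, V13} as a parent, child, or co-parent, and no others.
Parents of V7: V1; children: V11, V12, V13; co-parents: V1, V5, V6, V9, V10, V12.
These exactly cover the given set, so the node is V7.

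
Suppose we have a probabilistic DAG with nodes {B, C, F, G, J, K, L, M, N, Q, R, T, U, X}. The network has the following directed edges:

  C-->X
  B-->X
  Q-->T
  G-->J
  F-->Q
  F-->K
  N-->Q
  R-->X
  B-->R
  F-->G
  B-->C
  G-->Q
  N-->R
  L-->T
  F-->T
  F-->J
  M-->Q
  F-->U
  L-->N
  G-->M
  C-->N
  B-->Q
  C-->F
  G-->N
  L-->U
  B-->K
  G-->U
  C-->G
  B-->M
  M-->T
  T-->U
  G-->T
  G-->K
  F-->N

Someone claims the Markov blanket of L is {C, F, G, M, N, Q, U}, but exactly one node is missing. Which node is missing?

L has children N, T, U.
L's parents: none.
For each child, the remaining parents (spouses of L):
  N also has parents C, F, G.
  T's other parents are F, G, M, Q.
  U's other parents are F, G, T.
MB(L) = {C, F, G, M, N, Q, T, U}.
Comparing with the claimed set, T is missing.

T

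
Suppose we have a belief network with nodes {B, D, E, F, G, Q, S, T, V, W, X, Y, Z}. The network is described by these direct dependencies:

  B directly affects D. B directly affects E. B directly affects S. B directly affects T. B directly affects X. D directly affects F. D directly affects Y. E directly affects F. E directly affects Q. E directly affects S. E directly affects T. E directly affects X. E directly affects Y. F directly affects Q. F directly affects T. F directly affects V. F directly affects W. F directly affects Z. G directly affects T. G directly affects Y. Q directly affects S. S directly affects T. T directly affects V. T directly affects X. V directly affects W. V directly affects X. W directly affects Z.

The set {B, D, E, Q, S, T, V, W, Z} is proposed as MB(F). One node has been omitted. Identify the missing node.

A node's Markov blanket = Pa ∪ Ch ∪ (parents of Ch other than the node itself).
Parents of F: D, E.
Ch(F) = {Q, T, V, W, Z}.
For each child, the remaining parents (spouses of F):
  Q also has parent E.
  T's other parents are B, E, G, S.
  parents(V) \ {F} = {T}.
  parents(W) \ {F} = {V}.
  parents(Z) \ {F} = {W}.
MB(F) = {B, D, E, G, Q, S, T, V, W, Z}.
Comparing with the claimed set, G is missing.

G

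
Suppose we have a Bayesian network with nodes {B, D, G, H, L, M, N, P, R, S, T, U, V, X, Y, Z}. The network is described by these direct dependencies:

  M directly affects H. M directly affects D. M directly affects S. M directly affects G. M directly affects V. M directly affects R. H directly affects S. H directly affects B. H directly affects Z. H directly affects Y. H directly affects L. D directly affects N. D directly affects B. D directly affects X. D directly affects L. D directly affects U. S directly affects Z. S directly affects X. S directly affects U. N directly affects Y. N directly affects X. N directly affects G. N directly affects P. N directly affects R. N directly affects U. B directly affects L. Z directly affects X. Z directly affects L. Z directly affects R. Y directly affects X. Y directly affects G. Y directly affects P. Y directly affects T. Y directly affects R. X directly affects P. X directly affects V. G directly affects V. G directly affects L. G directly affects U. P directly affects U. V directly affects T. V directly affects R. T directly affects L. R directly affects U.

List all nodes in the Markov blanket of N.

By definition, MB(N) is built from N's parents, N's children, and the co-parents of N.
N's parents: D.
N's children: G, P, R, U, X, Y.
For each child, the remaining parents (spouses of N):
  parents(Y) \ {N} = {H}.
  parents(X) \ {N} = {D, S, Y, Z}.
  G's other parents are M, Y.
  P's other parents are X, Y.
  parents(R) \ {N} = {M, V, Y, Z}.
  U also has parents D, G, P, R, S.
Taking the union gives {D, G, H, M, P, R, S, U, V, X, Y, Z}.

{D, G, H, M, P, R, S, U, V, X, Y, Z}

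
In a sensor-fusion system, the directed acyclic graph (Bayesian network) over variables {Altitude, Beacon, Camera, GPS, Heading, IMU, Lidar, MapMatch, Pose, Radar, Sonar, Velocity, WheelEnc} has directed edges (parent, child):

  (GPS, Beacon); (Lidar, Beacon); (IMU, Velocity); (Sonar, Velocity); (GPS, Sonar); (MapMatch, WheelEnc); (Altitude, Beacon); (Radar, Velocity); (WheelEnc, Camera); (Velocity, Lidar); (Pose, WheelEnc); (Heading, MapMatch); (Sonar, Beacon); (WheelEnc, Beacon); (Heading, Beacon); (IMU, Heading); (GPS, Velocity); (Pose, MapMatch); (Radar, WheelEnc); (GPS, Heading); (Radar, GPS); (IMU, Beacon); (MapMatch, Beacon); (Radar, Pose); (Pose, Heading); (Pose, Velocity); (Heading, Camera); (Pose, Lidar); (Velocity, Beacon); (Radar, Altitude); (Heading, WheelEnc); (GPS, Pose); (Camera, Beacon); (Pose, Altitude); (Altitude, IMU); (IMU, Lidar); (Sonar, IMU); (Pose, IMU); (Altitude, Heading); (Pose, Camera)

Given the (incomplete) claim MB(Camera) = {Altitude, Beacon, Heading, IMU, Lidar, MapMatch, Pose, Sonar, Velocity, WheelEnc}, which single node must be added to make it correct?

GPS

Parents of Camera: Heading, Pose, WheelEnc.
Camera's children: Beacon.
Parents of each child, excluding Camera:
  Beacon also has parents Altitude, GPS, Heading, IMU, Lidar, MapMatch, Sonar, Velocity, WheelEnc.
MB(Camera) = {Altitude, Beacon, GPS, Heading, IMU, Lidar, MapMatch, Pose, Sonar, Velocity, WheelEnc}.
Comparing with the claimed set, GPS is missing.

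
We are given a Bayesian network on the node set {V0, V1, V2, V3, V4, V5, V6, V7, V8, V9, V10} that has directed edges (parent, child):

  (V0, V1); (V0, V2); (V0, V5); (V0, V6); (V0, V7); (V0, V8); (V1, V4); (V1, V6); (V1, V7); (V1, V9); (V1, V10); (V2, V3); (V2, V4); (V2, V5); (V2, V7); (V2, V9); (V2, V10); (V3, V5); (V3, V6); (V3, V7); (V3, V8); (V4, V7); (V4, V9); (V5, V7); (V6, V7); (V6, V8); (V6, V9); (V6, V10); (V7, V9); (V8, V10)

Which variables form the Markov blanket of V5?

Parents of V5: V0, V2, V3.
Ch(V5) = {V7}.
Other parents of V5's children:
  parents(V7) \ {V5} = {V0, V1, V2, V3, V4, V6}.
Taking the union gives {V0, V1, V2, V3, V4, V6, V7}.

{V0, V1, V2, V3, V4, V6, V7}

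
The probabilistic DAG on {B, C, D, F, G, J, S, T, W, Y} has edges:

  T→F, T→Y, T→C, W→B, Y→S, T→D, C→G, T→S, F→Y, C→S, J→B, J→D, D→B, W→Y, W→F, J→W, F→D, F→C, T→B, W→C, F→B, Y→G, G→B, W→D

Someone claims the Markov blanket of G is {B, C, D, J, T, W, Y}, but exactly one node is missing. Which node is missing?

F

G has child B.
G's parents: C, Y.
Other parents of G's children:
  B: D, F, J, T, W
MB(G) = {B, C, D, F, J, T, W, Y}.
Comparing with the claimed set, F is missing.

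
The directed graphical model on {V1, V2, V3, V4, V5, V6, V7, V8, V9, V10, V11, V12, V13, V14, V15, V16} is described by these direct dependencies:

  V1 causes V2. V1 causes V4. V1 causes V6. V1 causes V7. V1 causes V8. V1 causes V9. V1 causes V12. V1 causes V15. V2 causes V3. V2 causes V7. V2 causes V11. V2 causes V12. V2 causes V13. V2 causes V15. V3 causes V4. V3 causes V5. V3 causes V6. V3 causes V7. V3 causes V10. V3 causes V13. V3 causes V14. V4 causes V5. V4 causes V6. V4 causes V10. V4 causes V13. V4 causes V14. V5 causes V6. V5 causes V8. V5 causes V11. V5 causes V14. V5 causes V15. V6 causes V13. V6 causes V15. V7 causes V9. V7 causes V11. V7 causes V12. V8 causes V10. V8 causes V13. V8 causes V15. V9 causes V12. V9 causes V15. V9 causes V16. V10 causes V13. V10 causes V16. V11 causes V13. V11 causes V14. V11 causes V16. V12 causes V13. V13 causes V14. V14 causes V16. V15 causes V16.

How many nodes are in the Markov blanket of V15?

The Markov blanket of a node is its parents, its children, and the other parents of its children.
Parents of V15: V1, V2, V5, V6, V8, V9.
V15 has child V16.
Other parents of V15's children:
  V16 also has parents V9, V10, V11, V14.
MB(V15) = {V1, V2, V5, V6, V8, V9, V10, V11, V14, V16}, which has 10 nodes.

10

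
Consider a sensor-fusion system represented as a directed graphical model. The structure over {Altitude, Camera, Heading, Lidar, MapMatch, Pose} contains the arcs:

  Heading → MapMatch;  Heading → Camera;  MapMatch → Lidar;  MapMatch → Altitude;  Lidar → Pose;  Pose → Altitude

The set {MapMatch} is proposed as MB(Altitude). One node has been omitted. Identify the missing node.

Pose

The Markov blanket of a node is its parents, its children, and the other parents of its children.
Ch(Altitude) = {}.
Parents of Altitude: MapMatch, Pose.
With no children, Altitude has no spouses; the co-parent set is empty.
MB(Altitude) = {MapMatch, Pose}.
Comparing with the claimed set, Pose is missing.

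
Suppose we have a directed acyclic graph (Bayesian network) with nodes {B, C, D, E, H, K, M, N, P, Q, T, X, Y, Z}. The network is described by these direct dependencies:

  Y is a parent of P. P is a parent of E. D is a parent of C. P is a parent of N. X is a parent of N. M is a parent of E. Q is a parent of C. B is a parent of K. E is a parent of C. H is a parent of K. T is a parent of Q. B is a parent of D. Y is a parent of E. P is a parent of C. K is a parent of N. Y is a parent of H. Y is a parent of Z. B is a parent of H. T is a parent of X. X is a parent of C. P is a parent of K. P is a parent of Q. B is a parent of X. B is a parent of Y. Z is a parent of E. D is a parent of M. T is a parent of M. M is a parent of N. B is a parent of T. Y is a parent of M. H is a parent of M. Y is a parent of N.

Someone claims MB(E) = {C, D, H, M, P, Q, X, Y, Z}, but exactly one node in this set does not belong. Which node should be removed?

H

By definition, MB(E) is built from E's parents, E's children, and the co-parents of E.
Pa(E) = {M, P, Y, Z}.
Ch(E) = {C}.
Other parents of E's children:
  C's other parents are D, P, Q, X.
MB(E) = {C, D, M, P, Q, X, Y, Z}.
H is neither a parent, child, nor co-parent of E, so it does not belong.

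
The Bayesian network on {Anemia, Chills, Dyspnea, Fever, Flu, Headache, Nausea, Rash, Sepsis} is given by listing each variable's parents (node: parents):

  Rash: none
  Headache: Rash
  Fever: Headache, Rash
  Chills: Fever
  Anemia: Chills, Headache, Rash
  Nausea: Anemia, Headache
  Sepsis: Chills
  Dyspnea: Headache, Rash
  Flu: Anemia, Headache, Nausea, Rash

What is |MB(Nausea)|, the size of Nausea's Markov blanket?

Nausea has parents Anemia, Headache.
Ch(Nausea) = {Flu}.
For each child, the remaining parents (spouses of Nausea):
  Flu also has parents Anemia, Headache, Rash.
MB(Nausea) = {Anemia, Flu, Headache, Rash}, which has 4 nodes.

4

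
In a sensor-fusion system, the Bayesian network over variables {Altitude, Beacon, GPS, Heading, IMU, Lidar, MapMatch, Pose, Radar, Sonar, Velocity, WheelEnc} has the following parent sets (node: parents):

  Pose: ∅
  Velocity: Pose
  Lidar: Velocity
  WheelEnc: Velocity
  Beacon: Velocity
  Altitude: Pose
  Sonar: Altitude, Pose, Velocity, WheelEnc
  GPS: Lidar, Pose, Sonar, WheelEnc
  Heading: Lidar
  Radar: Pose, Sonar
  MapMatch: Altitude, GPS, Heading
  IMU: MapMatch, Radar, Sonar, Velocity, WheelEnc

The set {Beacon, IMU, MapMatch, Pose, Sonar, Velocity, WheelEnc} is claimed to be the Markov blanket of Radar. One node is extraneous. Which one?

Pa(Radar) = {Pose, Sonar}.
Radar's children: IMU.
Co-parents of Radar (other parents of its children):
  parents(IMU) \ {Radar} = {MapMatch, Sonar, Velocity, WheelEnc}.
MB(Radar) = {IMU, MapMatch, Pose, Sonar, Velocity, WheelEnc}.
Beacon is neither a parent, child, nor co-parent of Radar, so it does not belong.

Beacon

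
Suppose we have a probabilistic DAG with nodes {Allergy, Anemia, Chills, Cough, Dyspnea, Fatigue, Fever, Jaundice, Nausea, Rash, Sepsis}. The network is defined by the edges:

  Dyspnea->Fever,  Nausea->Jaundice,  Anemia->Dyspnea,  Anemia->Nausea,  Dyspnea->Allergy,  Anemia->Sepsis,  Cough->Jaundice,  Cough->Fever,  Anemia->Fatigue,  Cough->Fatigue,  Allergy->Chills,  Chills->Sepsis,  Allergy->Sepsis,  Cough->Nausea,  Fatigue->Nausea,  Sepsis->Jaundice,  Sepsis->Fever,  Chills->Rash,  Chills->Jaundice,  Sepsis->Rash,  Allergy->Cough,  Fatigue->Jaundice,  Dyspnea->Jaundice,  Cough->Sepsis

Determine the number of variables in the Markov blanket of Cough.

9

Recall MB(v) = parents ∪ children ∪ spouses, where spouses are the other parents of v's children.
Cough has parent Allergy.
Cough's children: Fatigue, Fever, Jaundice, Nausea, Sepsis.
Co-parents of Cough (other parents of its children):
  Fatigue: Anemia
  Sepsis: Allergy, Anemia, Chills
  Nausea: Anemia, Fatigue
  Jaundice: Chills, Dyspnea, Fatigue, Nausea, Sepsis
  Fever: Dyspnea, Sepsis
MB(Cough) = {Allergy, Anemia, Chills, Dyspnea, Fatigue, Fever, Jaundice, Nausea, Sepsis}, which has 9 nodes.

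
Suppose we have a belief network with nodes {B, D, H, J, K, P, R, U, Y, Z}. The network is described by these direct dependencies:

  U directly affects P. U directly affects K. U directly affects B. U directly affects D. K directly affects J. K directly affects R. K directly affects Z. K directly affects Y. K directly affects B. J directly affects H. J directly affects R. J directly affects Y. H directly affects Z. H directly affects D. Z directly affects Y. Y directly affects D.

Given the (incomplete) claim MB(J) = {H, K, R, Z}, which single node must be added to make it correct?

Y

J has parent K.
J has children H, R, Y.
Co-parents of J (other parents of its children):
  H has no other parent.
  R's other parent is K.
  Y's other parents are K, Z.
MB(J) = {H, K, R, Y, Z}.
Comparing with the claimed set, Y is missing.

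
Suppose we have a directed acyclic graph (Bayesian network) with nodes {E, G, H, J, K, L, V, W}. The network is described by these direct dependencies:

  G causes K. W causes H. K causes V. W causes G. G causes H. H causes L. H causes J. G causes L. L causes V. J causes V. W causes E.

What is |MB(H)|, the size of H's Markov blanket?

A node's Markov blanket = Pa ∪ Ch ∪ (parents of Ch other than the node itself).
Children of H: J, L.
H has parents G, W.
Co-parents of H (other parents of its children):
  L's other parent is G.
  J has no other parent.
MB(H) = {G, J, L, W}, which has 4 nodes.

4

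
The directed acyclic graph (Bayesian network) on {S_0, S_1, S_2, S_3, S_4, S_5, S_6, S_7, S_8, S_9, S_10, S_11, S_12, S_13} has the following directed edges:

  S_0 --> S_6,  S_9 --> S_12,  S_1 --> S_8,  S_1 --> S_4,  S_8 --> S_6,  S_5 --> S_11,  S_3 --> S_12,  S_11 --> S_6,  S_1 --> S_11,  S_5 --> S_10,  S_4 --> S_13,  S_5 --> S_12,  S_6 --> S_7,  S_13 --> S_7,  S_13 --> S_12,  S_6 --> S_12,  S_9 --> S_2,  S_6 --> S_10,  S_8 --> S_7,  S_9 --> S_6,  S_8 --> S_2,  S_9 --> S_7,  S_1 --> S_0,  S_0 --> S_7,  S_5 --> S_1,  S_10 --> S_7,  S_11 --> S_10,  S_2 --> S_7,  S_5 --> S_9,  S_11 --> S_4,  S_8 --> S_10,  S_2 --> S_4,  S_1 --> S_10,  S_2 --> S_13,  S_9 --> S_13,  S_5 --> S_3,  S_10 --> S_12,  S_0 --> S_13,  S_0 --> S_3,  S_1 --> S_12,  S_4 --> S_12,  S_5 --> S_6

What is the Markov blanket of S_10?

A node's Markov blanket = Pa ∪ Ch ∪ (parents of Ch other than the node itself).
S_10's children: S_7, S_12.
Parents of S_10: S_1, S_5, S_6, S_8, S_11.
For each child, the remaining parents (spouses of S_10):
  S_12 also has parents S_1, S_3, S_4, S_5, S_6, S_9, S_13.
  parents(S_7) \ {S_10} = {S_0, S_2, S_6, S_8, S_9, S_13}.
Taking the union gives {S_0, S_1, S_2, S_3, S_4, S_5, S_6, S_7, S_8, S_9, S_11, S_12, S_13}.

{S_0, S_1, S_2, S_3, S_4, S_5, S_6, S_7, S_8, S_9, S_11, S_12, S_13}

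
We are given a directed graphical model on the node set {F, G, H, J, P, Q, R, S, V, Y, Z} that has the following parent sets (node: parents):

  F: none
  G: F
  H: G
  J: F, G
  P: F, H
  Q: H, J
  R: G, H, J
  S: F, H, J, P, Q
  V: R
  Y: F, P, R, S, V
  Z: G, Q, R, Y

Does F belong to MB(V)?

F is a co-parent of V: both are parents of Y.
So F ∈ MB(V).

Yes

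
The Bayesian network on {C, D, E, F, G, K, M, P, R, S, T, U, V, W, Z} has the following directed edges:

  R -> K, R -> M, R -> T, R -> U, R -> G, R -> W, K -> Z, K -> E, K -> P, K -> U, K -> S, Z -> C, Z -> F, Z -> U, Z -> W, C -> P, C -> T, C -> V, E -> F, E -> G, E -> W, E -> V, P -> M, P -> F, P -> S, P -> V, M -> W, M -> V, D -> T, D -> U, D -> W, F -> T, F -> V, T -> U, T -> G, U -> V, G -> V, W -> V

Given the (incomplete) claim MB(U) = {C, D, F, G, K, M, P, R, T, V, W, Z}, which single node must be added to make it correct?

Recall MB(v) = parents ∪ children ∪ spouses, where spouses are the other parents of v's children.
U's parents: D, K, R, T, Z.
U's children: V.
Co-parents of U (other parents of its children):
  V: C, E, F, G, M, P, W
MB(U) = {C, D, E, F, G, K, M, P, R, T, V, W, Z}.
Comparing with the claimed set, E is missing.

E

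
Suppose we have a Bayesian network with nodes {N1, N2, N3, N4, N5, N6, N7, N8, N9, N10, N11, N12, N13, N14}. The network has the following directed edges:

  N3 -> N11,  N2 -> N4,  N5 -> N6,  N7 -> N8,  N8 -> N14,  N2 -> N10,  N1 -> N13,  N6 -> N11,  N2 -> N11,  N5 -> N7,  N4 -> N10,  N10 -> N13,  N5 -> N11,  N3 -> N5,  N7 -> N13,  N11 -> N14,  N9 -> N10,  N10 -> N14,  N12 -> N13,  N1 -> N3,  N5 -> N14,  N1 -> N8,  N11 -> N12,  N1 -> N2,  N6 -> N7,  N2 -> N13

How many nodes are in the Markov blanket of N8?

6

Pa(N8) = {N1, N7}.
N8 has child N14.
Parents of each child, excluding N8:
  N14: N5, N10, N11
MB(N8) = {N1, N5, N7, N10, N11, N14}, which has 6 nodes.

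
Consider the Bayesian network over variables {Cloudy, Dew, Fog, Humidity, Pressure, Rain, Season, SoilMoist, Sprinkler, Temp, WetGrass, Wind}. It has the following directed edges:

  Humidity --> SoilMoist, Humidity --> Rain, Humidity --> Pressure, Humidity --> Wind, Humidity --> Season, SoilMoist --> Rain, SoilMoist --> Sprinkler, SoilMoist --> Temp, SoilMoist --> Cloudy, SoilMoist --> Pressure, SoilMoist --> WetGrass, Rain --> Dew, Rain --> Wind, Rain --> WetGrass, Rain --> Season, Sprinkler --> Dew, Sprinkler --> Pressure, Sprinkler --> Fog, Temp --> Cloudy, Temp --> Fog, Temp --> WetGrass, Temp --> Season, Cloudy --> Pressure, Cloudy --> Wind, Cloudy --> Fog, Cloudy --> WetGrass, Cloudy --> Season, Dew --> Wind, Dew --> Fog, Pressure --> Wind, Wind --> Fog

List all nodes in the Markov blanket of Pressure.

{Cloudy, Dew, Humidity, Rain, SoilMoist, Sprinkler, Wind}

A node's Markov blanket = Pa ∪ Ch ∪ (parents of Ch other than the node itself).
Pressure has parents Cloudy, Humidity, SoilMoist, Sprinkler.
Pressure has child Wind.
Other parents of Pressure's children:
  parents(Wind) \ {Pressure} = {Cloudy, Dew, Humidity, Rain}.
Union: {Cloudy, Humidity, SoilMoist, Sprinkler} ∪ {Wind} ∪ {Cloudy, Dew, Humidity, Rain} = {Cloudy, Dew, Humidity, Rain, SoilMoist, Sprinkler, Wind}.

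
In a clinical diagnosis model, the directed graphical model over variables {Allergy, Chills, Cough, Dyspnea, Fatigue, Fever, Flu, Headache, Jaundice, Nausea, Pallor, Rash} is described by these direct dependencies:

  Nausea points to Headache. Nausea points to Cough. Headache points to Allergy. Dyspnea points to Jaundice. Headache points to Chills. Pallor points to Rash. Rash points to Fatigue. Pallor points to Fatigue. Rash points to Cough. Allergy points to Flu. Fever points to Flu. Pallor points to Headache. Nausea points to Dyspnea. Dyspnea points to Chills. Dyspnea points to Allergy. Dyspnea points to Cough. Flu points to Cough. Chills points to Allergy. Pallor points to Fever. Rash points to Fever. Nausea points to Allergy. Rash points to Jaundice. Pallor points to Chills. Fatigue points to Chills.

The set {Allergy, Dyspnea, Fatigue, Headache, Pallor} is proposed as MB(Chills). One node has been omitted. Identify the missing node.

Chills has parents Dyspnea, Fatigue, Headache, Pallor.
Chills has child Allergy.
For each child, the remaining parents (spouses of Chills):
  parents(Allergy) \ {Chills} = {Dyspnea, Headache, Nausea}.
MB(Chills) = {Allergy, Dyspnea, Fatigue, Headache, Nausea, Pallor}.
Comparing with the claimed set, Nausea is missing.

Nausea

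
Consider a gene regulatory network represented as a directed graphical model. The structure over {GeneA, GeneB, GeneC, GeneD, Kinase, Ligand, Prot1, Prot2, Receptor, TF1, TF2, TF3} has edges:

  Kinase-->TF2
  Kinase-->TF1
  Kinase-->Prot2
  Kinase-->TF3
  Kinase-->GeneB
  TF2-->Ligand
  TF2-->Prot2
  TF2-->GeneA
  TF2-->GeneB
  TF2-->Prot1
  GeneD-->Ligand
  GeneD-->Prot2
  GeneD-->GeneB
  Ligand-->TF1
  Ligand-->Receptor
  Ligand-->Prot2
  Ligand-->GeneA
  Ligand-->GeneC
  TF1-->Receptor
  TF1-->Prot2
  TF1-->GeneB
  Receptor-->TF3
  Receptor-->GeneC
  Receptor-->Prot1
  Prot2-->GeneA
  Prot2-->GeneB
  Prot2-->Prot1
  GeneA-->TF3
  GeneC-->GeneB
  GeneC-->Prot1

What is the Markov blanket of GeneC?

{GeneB, GeneD, Kinase, Ligand, Prot1, Prot2, Receptor, TF1, TF2}

The Markov blanket of a node is its parents, its children, and the other parents of its children.
GeneC has parents Ligand, Receptor.
GeneC has children GeneB, Prot1.
For each child, the remaining parents (spouses of GeneC):
  GeneB also has parents GeneD, Kinase, Prot2, TF1, TF2.
  Prot1's other parents are Prot2, Receptor, TF2.
MB(GeneC) = {GeneB, GeneD, Kinase, Ligand, Prot1, Prot2, Receptor, TF1, TF2}.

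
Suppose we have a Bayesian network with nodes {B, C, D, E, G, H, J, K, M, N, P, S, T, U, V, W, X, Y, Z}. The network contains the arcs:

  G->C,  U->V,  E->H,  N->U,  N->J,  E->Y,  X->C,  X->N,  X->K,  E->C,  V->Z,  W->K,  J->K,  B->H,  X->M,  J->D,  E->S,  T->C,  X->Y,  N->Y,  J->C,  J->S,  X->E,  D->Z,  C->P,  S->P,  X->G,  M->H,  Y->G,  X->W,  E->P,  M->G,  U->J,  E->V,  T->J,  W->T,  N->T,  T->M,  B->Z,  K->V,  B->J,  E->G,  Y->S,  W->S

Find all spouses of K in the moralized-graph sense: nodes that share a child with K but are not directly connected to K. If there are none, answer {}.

{E, U}

Children of K: V.
  V's other parents are E, U.
Excluding nodes already adjacent to K (J, V, W, X), the co-parent-only contribution is {E, U}.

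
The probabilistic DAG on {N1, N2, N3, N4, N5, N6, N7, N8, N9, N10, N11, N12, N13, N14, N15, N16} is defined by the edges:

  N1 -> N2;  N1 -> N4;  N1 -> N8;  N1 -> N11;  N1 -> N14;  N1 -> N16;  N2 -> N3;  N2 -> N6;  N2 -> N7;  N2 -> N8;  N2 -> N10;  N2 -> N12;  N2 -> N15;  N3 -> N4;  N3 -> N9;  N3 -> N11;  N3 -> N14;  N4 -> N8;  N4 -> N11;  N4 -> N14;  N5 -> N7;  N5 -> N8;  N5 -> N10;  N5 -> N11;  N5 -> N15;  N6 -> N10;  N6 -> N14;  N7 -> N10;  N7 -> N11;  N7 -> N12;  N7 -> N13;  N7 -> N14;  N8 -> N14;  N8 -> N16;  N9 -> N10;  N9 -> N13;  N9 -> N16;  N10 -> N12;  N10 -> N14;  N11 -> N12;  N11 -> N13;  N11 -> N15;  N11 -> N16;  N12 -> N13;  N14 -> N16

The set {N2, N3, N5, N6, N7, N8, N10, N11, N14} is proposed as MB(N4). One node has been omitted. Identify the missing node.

N1

Pa(N4) = {N1, N3}.
N4 has children N8, N11, N14.
Parents of each child, excluding N4:
  N8 also has parents N1, N2, N5.
  N11's other parents are N1, N3, N5, N7.
  parents(N14) \ {N4} = {N1, N3, N6, N7, N8, N10}.
MB(N4) = {N1, N2, N3, N5, N6, N7, N8, N10, N11, N14}.
Comparing with the claimed set, N1 is missing.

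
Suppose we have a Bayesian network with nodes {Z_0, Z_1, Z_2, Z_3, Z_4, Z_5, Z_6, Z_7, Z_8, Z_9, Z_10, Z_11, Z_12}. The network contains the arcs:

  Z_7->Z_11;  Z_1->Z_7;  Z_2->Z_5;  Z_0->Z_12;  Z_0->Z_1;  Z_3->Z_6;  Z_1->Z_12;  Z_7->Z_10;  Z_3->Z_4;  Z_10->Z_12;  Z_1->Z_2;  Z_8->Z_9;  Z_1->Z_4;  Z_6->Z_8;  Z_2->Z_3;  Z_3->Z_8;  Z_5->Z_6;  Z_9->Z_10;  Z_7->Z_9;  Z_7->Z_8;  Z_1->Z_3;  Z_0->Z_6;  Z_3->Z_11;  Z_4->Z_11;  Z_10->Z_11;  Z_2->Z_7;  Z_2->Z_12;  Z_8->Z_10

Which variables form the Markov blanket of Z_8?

Z_8's parents: Z_3, Z_6, Z_7.
Z_8's children: Z_9, Z_10.
For each child, the remaining parents (spouses of Z_8):
  Z_9's other parent is Z_7.
  parents(Z_10) \ {Z_8} = {Z_7, Z_9}.
MB(Z_8) = {Z_3, Z_6, Z_7, Z_9, Z_10}.

{Z_3, Z_6, Z_7, Z_9, Z_10}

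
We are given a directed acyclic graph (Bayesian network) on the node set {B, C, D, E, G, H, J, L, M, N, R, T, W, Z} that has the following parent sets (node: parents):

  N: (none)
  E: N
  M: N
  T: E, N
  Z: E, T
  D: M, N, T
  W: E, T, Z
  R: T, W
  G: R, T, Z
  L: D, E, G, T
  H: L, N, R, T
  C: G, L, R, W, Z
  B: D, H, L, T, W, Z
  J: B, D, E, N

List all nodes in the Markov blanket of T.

Recall MB(v) = parents ∪ children ∪ spouses, where spouses are the other parents of v's children.
T's parents: E, N.
T has children B, D, G, H, L, R, W, Z.
Co-parents of T (other parents of its children):
  parents(Z) \ {T} = {E}.
  D's other parents are M, N.
  parents(W) \ {T} = {E, Z}.
  parents(R) \ {T} = {W}.
  G's other parents are R, Z.
  L's other parents are D, E, G.
  H also has parents L, N, R.
  B also has parents D, H, L, W, Z.
Union: {E, N} ∪ {B, D, G, H, L, R, W, Z} ∪ {D, E, G, H, L, M, N, R, W, Z} = {B, D, E, G, H, L, M, N, R, W, Z}.

{B, D, E, G, H, L, M, N, R, W, Z}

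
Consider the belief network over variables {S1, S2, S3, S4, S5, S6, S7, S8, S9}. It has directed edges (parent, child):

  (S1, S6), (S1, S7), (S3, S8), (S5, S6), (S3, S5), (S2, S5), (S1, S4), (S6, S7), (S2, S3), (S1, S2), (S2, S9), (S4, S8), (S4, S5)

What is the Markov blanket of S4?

Recall MB(v) = parents ∪ children ∪ spouses, where spouses are the other parents of v's children.
Pa(S4) = {S1}.
S4's children: S5, S8.
For each child, the remaining parents (spouses of S4):
  S5's other parents are S2, S3.
  S8's other parent is S3.
Union: {S1} ∪ {S5, S8} ∪ {S2, S3} = {S1, S2, S3, S5, S8}.

{S1, S2, S3, S5, S8}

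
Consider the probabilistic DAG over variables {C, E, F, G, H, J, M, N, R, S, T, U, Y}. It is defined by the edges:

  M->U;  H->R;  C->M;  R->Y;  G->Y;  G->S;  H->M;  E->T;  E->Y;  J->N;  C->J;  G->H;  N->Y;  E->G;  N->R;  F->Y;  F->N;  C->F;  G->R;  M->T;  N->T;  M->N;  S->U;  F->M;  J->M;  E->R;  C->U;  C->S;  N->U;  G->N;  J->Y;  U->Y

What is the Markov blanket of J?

{C, E, F, G, H, M, N, R, U, Y}

By definition, MB(J) is built from J's parents, J's children, and the co-parents of J.
Pa(J) = {C}.
J's children: M, N, Y.
For each child, the remaining parents (spouses of J):
  M: C, F, H
  N: F, G, M
  Y: E, F, G, N, R, U
Union: {C} ∪ {M, N, Y} ∪ {C, E, F, G, H, M, N, R, U} = {C, E, F, G, H, M, N, R, U, Y}.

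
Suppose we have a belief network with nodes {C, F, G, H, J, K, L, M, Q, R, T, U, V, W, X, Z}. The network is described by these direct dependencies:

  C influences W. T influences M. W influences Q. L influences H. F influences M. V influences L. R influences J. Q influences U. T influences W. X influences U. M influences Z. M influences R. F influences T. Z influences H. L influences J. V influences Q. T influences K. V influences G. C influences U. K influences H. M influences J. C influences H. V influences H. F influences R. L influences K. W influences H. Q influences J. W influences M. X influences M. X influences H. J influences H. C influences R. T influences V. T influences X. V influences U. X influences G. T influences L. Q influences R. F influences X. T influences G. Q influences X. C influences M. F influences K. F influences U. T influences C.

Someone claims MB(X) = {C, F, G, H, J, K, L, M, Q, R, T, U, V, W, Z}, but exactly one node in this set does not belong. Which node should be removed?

R

The Markov blanket of a node is its parents, its children, and the other parents of its children.
X's parents: F, Q, T.
X's children: G, H, M, U.
For each child, the remaining parents (spouses of X):
  M's other parents are C, F, T, W.
  U also has parents C, F, Q, V.
  G also has parents T, V.
  parents(H) \ {X} = {C, J, K, L, V, W, Z}.
MB(X) = {C, F, G, H, J, K, L, M, Q, T, U, V, W, Z}.
R is neither a parent, child, nor co-parent of X, so it does not belong.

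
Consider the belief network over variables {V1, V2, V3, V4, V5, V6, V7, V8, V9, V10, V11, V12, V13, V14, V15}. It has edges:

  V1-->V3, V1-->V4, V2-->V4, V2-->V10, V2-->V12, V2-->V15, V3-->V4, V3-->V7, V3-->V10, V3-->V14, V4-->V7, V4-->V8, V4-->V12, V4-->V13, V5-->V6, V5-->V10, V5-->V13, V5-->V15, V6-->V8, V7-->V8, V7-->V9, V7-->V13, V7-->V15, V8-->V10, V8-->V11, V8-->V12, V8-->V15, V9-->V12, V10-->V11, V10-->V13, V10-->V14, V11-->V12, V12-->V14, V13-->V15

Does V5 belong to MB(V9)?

No

A node's Markov blanket = Pa ∪ Ch ∪ (parents of Ch other than the node itself).
V9 has parent V7.
V9's children: V12.
Co-parents of V9 (other parents of its children):
  V12: V2, V4, V8, V11
MB(V9) = {V2, V4, V7, V8, V11, V12}; V5 is not in this set.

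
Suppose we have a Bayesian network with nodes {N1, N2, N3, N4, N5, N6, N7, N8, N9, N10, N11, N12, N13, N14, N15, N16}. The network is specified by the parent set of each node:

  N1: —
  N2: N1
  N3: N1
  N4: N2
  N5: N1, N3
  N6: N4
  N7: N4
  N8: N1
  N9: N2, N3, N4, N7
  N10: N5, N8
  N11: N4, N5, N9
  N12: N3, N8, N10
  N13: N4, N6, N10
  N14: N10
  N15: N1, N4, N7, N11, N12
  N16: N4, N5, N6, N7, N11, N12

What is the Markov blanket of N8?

{N1, N3, N5, N10, N12}

The Markov blanket of a node is its parents, its children, and the other parents of its children.
Parents of N8: N1.
N8 has children N10, N12.
Parents of each child, excluding N8:
  parents(N10) \ {N8} = {N5}.
  parents(N12) \ {N8} = {N3, N10}.
So the Markov blanket of N8 is {N1, N3, N5, N10, N12}.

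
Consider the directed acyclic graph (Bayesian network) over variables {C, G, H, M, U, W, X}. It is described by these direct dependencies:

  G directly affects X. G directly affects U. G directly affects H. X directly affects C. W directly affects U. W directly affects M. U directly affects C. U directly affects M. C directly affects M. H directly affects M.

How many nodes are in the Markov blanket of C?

Recall MB(v) = parents ∪ children ∪ spouses, where spouses are the other parents of v's children.
C's children: M.
C has parents U, X.
Parents of each child, excluding C:
  M also has parents H, U, W.
MB(C) = {H, M, U, W, X}, which has 5 nodes.

5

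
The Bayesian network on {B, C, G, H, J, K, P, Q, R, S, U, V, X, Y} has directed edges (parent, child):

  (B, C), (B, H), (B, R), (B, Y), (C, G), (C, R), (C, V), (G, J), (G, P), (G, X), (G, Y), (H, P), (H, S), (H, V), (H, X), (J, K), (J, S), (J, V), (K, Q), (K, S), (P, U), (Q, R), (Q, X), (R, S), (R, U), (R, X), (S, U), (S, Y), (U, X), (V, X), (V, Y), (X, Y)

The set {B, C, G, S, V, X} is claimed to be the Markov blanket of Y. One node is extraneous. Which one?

C

Recall MB(v) = parents ∪ children ∪ spouses, where spouses are the other parents of v's children.
Y's parents: B, G, S, V, X.
Y has no children.
Y has no children, so there are no co-parents.
MB(Y) = {B, G, S, V, X}.
C is neither a parent, child, nor co-parent of Y, so it does not belong.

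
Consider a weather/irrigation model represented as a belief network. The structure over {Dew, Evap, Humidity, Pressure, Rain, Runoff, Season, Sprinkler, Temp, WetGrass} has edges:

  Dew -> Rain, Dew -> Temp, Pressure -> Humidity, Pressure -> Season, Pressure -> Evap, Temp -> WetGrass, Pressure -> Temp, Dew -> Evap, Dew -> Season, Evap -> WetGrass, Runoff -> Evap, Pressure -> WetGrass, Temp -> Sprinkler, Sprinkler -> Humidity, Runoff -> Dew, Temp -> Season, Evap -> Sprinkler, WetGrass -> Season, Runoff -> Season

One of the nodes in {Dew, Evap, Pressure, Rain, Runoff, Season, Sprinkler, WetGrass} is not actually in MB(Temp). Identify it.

Children of Temp: Season, Sprinkler, WetGrass.
Temp's parents: Dew, Pressure.
Parents of each child, excluding Temp:
  Sprinkler: Evap
  WetGrass: Evap, Pressure
  Season: Dew, Pressure, Runoff, WetGrass
MB(Temp) = {Dew, Evap, Pressure, Runoff, Season, Sprinkler, WetGrass}.
Rain is neither a parent, child, nor co-parent of Temp, so it does not belong.

Rain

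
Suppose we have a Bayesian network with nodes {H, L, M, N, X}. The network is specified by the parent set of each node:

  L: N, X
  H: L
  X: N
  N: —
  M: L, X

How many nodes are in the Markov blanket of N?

Recall MB(v) = parents ∪ children ∪ spouses, where spouses are the other parents of v's children.
Ch(N) = {L, X}.
N's parents: none.
Co-parents of N (other parents of its children):
  X has no other parent.
  parents(L) \ {N} = {X}.
MB(N) = {L, X}, which has 2 nodes.

2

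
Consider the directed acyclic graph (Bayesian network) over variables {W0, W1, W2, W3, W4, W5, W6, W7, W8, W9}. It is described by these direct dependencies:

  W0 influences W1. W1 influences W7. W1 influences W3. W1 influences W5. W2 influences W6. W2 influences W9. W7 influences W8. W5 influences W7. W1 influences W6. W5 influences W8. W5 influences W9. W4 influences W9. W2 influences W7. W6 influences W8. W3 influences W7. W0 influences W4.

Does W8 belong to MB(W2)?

Recall MB(v) = parents ∪ children ∪ spouses, where spouses are the other parents of v's children.
Parents of W2: none.
Children of W2: W6, W7, W9.
Other parents of W2's children:
  parents(W6) \ {W2} = {W1}.
  W7's other parents are W1, W3, W5.
  W9 also has parents W4, W5.
MB(W2) = {W1, W3, W4, W5, W6, W7, W9}; W8 is not in this set.

No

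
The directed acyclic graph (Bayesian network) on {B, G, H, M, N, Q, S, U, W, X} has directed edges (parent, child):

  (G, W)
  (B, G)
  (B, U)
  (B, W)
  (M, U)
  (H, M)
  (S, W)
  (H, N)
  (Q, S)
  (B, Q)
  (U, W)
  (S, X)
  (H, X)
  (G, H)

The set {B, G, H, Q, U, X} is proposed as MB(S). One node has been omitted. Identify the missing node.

W

Recall MB(v) = parents ∪ children ∪ spouses, where spouses are the other parents of v's children.
Parents of S: Q.
Ch(S) = {W, X}.
For each child, the remaining parents (spouses of S):
  parents(W) \ {S} = {B, G, U}.
  X's other parent is H.
MB(S) = {B, G, H, Q, U, W, X}.
Comparing with the claimed set, W is missing.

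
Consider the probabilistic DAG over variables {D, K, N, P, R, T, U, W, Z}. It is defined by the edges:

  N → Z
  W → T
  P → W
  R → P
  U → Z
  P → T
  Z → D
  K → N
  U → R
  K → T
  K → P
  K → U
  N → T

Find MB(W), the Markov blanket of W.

Parents of W: P.
W has child T.
For each child, the remaining parents (spouses of W):
  T: K, N, P
Union: {P} ∪ {T} ∪ {K, N, P} = {K, N, P, T}.

{K, N, P, T}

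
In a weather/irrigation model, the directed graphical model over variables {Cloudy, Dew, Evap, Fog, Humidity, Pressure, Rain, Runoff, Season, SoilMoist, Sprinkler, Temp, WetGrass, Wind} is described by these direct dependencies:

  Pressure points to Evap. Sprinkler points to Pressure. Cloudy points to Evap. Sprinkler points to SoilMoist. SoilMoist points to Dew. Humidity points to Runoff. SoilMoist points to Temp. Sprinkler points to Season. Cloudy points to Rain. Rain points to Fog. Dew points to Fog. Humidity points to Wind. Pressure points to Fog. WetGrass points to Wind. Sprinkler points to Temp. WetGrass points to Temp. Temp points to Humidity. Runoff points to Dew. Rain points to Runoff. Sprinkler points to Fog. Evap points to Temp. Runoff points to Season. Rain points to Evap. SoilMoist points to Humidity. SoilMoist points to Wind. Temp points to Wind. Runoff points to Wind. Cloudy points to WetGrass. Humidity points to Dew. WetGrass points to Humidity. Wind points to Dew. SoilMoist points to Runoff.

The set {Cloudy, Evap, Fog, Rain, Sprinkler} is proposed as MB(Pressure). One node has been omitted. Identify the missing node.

Dew

By definition, MB(Pressure) is built from Pressure's parents, Pressure's children, and the co-parents of Pressure.
Ch(Pressure) = {Evap, Fog}.
Pa(Pressure) = {Sprinkler}.
For each child, the remaining parents (spouses of Pressure):
  Evap also has parents Cloudy, Rain.
  Fog's other parents are Dew, Rain, Sprinkler.
MB(Pressure) = {Cloudy, Dew, Evap, Fog, Rain, Sprinkler}.
Comparing with the claimed set, Dew is missing.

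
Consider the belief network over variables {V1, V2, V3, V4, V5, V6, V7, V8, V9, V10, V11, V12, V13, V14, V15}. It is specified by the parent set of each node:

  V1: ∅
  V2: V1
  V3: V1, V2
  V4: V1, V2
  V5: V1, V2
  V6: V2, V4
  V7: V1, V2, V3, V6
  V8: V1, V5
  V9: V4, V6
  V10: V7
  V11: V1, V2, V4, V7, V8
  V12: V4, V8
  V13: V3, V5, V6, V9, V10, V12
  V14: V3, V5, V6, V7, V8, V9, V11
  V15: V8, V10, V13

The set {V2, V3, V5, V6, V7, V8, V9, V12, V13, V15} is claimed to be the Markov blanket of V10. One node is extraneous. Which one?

Pa(V10) = {V7}.
V10's children: V13, V15.
Other parents of V10's children:
  V13 also has parents V3, V5, V6, V9, V12.
  parents(V15) \ {V10} = {V8, V13}.
MB(V10) = {V3, V5, V6, V7, V8, V9, V12, V13, V15}.
V2 is neither a parent, child, nor co-parent of V10, so it does not belong.

V2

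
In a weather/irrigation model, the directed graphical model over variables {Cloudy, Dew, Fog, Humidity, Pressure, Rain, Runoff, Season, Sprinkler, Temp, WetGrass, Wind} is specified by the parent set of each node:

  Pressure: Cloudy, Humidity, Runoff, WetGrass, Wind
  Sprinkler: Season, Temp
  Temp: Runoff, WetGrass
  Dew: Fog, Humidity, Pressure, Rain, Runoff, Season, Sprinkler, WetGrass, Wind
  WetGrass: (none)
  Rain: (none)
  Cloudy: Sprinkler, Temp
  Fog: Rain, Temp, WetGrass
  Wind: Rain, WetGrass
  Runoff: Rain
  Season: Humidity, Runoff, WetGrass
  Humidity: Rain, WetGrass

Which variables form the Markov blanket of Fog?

By definition, MB(Fog) is built from Fog's parents, Fog's children, and the co-parents of Fog.
Children of Fog: Dew.
Fog's parents: Rain, Temp, WetGrass.
For each child, the remaining parents (spouses of Fog):
  parents(Dew) \ {Fog} = {Humidity, Pressure, Rain, Runoff, Season, Sprinkler, WetGrass, Wind}.
Union: {Rain, Temp, WetGrass} ∪ {Dew} ∪ {Humidity, Pressure, Rain, Runoff, Season, Sprinkler, WetGrass, Wind} = {Dew, Humidity, Pressure, Rain, Runoff, Season, Sprinkler, Temp, WetGrass, Wind}.

{Dew, Humidity, Pressure, Rain, Runoff, Season, Sprinkler, Temp, WetGrass, Wind}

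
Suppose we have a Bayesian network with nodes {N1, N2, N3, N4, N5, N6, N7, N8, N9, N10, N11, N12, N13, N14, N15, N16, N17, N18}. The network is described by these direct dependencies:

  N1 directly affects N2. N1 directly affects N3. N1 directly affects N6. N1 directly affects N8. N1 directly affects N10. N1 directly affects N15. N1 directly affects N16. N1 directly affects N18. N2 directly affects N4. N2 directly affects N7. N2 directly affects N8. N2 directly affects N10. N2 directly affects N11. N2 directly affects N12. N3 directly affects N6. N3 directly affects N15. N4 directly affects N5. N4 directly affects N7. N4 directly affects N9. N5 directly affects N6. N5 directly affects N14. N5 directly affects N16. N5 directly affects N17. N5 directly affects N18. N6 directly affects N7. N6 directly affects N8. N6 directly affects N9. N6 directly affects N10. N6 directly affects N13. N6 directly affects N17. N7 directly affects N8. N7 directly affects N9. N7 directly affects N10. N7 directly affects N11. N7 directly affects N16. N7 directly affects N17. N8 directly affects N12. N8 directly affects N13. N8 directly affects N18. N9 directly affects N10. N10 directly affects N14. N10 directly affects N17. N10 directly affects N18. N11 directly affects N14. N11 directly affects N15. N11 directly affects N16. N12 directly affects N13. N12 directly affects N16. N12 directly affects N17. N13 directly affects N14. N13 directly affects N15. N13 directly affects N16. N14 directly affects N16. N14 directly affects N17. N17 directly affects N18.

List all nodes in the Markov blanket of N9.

Recall MB(v) = parents ∪ children ∪ spouses, where spouses are the other parents of v's children.
N9 has parents N4, N6, N7.
N9 has child N10.
For each child, the remaining parents (spouses of N9):
  parents(N10) \ {N9} = {N1, N2, N6, N7}.
Taking the union gives {N1, N2, N4, N6, N7, N10}.

{N1, N2, N4, N6, N7, N10}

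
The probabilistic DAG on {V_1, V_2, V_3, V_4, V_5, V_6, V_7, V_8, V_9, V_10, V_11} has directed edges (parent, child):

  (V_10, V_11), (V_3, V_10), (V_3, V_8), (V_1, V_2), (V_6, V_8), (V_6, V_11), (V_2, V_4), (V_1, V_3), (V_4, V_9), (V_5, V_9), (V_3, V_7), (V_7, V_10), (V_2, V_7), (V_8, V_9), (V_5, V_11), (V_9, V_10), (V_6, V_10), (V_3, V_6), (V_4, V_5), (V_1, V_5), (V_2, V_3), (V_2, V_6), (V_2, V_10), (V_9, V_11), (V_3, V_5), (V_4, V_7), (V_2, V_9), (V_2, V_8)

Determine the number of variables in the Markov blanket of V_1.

4

By definition, MB(V_1) is built from V_1's parents, V_1's children, and the co-parents of V_1.
Pa(V_1) = {}.
V_1 has children V_2, V_3, V_5.
Co-parents of V_1 (other parents of its children):
  V_2: no additional parents.
  V_3's other parent is V_2.
  parents(V_5) \ {V_1} = {V_3, V_4}.
MB(V_1) = {V_2, V_3, V_4, V_5}, which has 4 nodes.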